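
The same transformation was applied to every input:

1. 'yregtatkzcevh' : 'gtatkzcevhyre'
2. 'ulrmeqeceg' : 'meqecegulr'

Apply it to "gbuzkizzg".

Each output is the input with this applied: move the first 3 characters to the end (rotate left by 3).
Doing the same to "gbuzkizzg": "zkizzggbu".

zkizzggbu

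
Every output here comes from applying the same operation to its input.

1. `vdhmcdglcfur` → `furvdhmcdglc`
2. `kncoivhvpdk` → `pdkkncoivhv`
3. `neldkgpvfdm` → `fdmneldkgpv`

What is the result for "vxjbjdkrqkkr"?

Rule — move the last 3 characters to the front (rotate right by 3).
For "vxjbjdkrqkkr" the result is "kkrvxjbjdkrq".

kkrvxjbjdkrq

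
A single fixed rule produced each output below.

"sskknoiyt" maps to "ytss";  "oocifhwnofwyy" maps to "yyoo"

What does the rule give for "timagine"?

neti

What's happening: move the first 2 characters to the end (rotate left by 2), then keep only the last 4 characters.
For "timagine" the result is "neti".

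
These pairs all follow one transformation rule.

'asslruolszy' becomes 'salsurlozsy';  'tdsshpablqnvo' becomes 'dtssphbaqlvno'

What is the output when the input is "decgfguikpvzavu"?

edgcgfiupkzvvau

Looking at the pairs, the operation is to swap each adjacent pair of characters (1↔2, 3↔4, ...).
Applying that to "decgfguikpvzavu" gives "edgcgfiupkzvvau".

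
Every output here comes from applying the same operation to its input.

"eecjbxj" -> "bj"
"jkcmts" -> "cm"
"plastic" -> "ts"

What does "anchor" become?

Looking at the pairs, the operation is to take characters alternately from the front and the back (1st, last, 2nd, 2nd-last, ...), then keep only the last 2 characters.
Working it through for "anchor": intermediate "arnoch", final "ch".

ch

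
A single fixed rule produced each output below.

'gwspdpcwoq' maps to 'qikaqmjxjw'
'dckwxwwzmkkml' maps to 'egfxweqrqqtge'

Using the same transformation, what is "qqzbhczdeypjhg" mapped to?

dbakktvbwtxysj

In each case the input is transformed by: move the last 3 characters to the front (rotate right by 3), then shift every letter 6 places backward in the alphabet (wrapping around).
On "qqzbhczdeypjhg": the first step gives "jhgqqzbhczdeyp", and the second then gives "dbakktvbwtxysj".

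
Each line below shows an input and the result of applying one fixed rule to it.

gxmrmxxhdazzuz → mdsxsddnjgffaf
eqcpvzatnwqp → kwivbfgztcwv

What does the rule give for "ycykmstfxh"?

eieqsyzldn

Rule — shift every letter 6 places forward in the alphabet (wrapping around).
Applying that to "ycykmstfxh" gives "eieqsyzldn".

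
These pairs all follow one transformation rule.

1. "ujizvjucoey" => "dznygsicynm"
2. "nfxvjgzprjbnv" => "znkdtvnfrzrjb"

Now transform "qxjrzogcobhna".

The rule is to shift every letter 4 places forward in the alphabet (wrapping around), then move the first 3 characters to the end (rotate left by 3).
Applying that to "qxjrzogcobhna" gives "vdskgsflreubn".

vdskgsflreubn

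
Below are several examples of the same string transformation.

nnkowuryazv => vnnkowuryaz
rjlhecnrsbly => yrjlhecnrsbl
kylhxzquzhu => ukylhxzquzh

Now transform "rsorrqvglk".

krsorrqvgl

What's happening: move the last character to the front.
"rsorrqvglk" → "krsorrqvgl".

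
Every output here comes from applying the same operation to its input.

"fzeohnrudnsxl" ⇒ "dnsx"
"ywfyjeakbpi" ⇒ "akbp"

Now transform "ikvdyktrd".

What's happening: delete the last character, then keep only the last 4 characters.
For "ikvdyktrd", step one produces "ikvdyktr"; step two turns that into "yktr".
(Check on "fzeohnrudnsxl": → "fzeohnrudnsx" → "dnsx" ✓)

yktr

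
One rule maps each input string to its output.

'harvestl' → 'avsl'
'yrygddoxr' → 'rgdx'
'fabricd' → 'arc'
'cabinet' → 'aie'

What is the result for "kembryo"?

Looking at the pairs, the operation is to keep every other character starting from the second (positions 2nd, 4th, 6th, ...).
Applying that to "kembryo" gives "eby".

eby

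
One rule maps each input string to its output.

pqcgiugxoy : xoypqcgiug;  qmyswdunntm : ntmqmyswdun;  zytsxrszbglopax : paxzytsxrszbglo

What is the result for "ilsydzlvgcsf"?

csfilsydzlvg

The pattern: move the last 3 characters to the front (rotate right by 3).
For "ilsydzlvgcsf" the result is "csfilsydzlvg".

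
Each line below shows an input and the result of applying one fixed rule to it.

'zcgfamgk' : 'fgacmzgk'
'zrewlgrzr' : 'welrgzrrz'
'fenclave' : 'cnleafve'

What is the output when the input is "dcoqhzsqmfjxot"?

What's happening: move the first 3 characters to the end (rotate left by 3), then take characters alternately from the front and the back (1st, last, 2nd, 2nd-last, ...).
Working it through for "dcoqhzsqmfjxot": intermediate "qhzsqmfjxotdco", final "qohczdstqomxfj".
(Check on "fenclave": → "clavefen" → "cnleafve" ✓)

qohczdstqomxfj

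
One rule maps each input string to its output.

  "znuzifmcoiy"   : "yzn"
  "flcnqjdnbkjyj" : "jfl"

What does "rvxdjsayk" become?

Each output is the input with this applied: move the first 2 characters to the end (rotate left by 2), then keep only the last 3 characters.
Starting from "rvxdjsayk": after the first operation, "xdjsaykrv"; after the second, "krv".
(Check on "flcnqjdnbkjyj": → "cnqjdnbkjyjfl" → "jfl" ✓)

krv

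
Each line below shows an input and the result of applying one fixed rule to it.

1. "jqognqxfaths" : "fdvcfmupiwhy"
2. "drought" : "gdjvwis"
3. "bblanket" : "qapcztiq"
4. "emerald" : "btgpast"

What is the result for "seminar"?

The pattern: move the first character to the end, then shift every letter 11 places backward in the alphabet (wrapping around).
For "seminar", step one produces "eminars"; step two turns that into "tbxcpgh".
(Check on "jqognqxfaths": → "qognqxfathsj" → "fdvcfmupiwhy" ✓)

tbxcpgh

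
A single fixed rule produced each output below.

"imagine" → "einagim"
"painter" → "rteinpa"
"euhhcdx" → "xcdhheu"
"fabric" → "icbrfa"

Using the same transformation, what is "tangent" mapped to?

tenngta

The pattern: swap each adjacent pair of characters (1↔2, 3↔4, ...), then reverse the string.
Applying both steps to "tangent": "atgnnet", then "tenngta".
(Check on "euhhcdx": → "uehhdcx" → "xcdhheu" ✓)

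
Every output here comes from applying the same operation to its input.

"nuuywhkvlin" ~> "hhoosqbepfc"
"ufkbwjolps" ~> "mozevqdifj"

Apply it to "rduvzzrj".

The pattern: shift every letter 6 places backward in the alphabet (wrapping around), then move the last character to the front.
Starting from "rduvzzrj": after the first operation, "lxopttld"; after the second, "dlxopttl".

dlxopttl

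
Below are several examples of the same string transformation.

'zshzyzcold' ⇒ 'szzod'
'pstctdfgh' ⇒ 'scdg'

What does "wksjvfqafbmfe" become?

kjfabf

In each case the input is transformed by: keep every other character starting from the second (positions 2nd, 4th, 6th, ...).
On "wksjvfqafbmfe" that produces "kjfabf".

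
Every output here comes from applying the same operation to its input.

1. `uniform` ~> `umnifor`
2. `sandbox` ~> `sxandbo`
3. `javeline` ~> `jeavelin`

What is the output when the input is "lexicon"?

lnexico

The transformation: swap the first and last characters, then move the last character to the front.
Applying both steps to "lexicon": "nexicol", then "lnexico".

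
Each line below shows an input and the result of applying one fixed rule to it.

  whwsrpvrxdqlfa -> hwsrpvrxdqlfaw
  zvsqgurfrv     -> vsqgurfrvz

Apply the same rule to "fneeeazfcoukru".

neeeazfcoukruf

Looking at the pairs, the operation is to move the first character to the end.
On "fneeeazfcoukru" that produces "neeeazfcoukruf".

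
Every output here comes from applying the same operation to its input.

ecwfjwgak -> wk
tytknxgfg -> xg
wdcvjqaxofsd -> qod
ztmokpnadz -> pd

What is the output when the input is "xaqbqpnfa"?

The pattern: keep one character in every 3, starting at position 3 (positions 3rd, 6th, 9th, ...), then delete the first character.
Starting from "xaqbqpnfa": after the first operation, "qpa"; after the second, "pa".
(Check on "wdcvjqaxofsd": → "cqod" → "qod" ✓)

pa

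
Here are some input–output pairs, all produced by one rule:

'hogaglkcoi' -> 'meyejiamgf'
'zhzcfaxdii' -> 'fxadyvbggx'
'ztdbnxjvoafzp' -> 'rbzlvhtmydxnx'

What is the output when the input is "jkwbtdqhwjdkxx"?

iuzrbofuhbivvh

The pattern: shift every letter 2 places backward in the alphabet (wrapping around), then move the first character to the end.
On "jkwbtdqhwjdkxx": the first step gives "hiuzrbofuhbivv", and the second then gives "iuzrbofuhbivvh".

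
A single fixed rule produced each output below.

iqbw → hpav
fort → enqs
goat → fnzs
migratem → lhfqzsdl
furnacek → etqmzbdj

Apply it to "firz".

ehqy

The pattern: shift every letter 1 place backward in the alphabet (wrapping around).
Doing the same to "firz": "ehqy".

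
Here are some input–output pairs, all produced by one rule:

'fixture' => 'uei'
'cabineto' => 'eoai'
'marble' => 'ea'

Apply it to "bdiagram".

The pattern: move the last 3 characters to the front (rotate right by 3), then keep only the vowels.
On "bdiagram": the first step gives "rambdiag", and the second then gives "aia".

aia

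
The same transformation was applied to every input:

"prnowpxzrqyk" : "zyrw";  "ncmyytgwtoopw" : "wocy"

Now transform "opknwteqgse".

Looking at the pairs, the operation is to keep one character in every 3, starting at position 2 (positions 2nd, 5th, 8th, ...), then swap the front and back halves of the string.
On "opknwteqgse": the first step gives "pwqe", and the second then gives "qepw".

qepw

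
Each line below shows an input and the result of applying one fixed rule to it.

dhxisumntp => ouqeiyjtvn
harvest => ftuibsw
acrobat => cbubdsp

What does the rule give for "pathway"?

xbzqbui

Looking at the pairs, the operation is to shift every letter 1 place forward in the alphabet (wrapping around), then move the last 3 characters to the front (rotate right by 3).
On "pathway": the first step gives "qbuixbz", and the second then gives "xbzqbui".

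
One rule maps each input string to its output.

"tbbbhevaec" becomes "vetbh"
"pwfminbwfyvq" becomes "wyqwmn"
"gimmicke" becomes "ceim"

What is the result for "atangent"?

What's happening: swap the front and back halves of the string, then keep every other character starting from the second (positions 2nd, 4th, 6th, ...).
Applying both steps to "atangent": "gentatan", then "ettn".

ettn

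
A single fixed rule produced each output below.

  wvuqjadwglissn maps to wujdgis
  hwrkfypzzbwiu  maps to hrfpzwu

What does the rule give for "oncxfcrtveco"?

Looking at the pairs, the operation is to keep every other character starting from the first (positions 1st, 3rd, 5th, ...).
"oncxfcrtveco" → "ocfrvc".

ocfrvc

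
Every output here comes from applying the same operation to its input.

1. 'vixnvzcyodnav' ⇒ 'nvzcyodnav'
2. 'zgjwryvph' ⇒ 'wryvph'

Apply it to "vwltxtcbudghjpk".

txtcbudghjpk

The transformation: delete the first 3 characters.
Doing the same to "vwltxtcbudghjpk": "txtcbudghjpk".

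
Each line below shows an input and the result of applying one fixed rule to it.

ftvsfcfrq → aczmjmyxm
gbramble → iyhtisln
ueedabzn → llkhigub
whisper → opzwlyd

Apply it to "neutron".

lbayvuu

In each case the input is transformed by: shift every letter 7 places forward in the alphabet (wrapping around), then move the first character to the end.
On "neutron": the first step gives "ulbayvu", and the second then gives "lbayvuu".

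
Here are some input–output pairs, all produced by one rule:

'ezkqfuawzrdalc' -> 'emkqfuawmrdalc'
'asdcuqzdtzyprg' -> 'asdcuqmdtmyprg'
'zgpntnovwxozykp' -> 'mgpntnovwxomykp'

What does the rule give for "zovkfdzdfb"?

What's happening: replace every "z" with "m".
On "zovkfdzdfb" that produces "movkfdmdfb".

movkfdmdfb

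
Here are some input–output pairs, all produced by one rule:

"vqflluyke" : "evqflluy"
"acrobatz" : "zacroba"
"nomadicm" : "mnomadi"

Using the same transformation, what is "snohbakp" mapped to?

Rule — move the last 2 characters to the front (rotate right by 2), then delete the first character.
Applying both steps to "snohbakp": "kpsnohba", then "psnohba".

psnohba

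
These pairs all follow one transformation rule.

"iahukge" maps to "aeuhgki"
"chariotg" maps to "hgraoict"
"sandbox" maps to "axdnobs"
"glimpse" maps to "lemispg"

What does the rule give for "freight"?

Each output is the input with this applied: swap the first and last characters, then swap each adjacent pair of characters (1↔2, 3↔4, ...).
Working it through for "freight": intermediate "treighf", final "rtiehgf".

rtiehgf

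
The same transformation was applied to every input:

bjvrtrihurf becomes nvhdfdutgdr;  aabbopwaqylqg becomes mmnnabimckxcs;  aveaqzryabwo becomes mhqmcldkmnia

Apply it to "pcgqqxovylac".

Looking at the pairs, the operation is to shift every letter 12 places forward in the alphabet (wrapping around).
Doing the same to "pcgqqxovylac": "bosccjahkxmo".

bosccjahkxmo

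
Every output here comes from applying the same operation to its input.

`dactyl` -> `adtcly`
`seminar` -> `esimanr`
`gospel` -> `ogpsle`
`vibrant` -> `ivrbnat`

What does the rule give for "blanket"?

Looking at the pairs, the operation is to swap each adjacent pair of characters (1↔2, 3↔4, ...).
Doing the same to "blanket": "lbnaekt".

lbnaekt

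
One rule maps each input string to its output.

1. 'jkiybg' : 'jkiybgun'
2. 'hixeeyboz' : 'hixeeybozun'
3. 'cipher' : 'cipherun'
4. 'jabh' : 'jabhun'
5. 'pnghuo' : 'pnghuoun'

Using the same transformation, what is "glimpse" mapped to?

The rule is to append "un".
On "glimpse" that produces "glimpseun".

glimpseun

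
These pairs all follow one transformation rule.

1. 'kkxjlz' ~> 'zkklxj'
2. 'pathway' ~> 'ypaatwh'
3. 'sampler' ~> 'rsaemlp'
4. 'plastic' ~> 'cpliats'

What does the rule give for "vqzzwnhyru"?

What's happening: swap the first and last characters, then take characters alternately from the front and the back (1st, last, 2nd, 2nd-last, ...).
"vqzzwnhyru" → "uqzzwnhyrv" → "uvqrzyzhwn".
(Check on "plastic": → "clastip" → "cpliats" ✓)

uvqrzyzhwn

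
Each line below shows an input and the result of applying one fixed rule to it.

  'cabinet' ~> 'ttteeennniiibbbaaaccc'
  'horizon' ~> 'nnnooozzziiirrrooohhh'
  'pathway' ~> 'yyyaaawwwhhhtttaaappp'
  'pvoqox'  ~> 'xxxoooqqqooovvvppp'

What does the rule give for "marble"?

Rule — reverse the string, then repeat every character 3 times.
On "marble" that produces "eeelllbbbrrraaammm".

eeelllbbbrrraaammm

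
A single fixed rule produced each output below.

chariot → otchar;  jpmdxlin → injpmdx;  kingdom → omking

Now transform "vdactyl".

ylvdac

The transformation: move the last 3 characters to the front (rotate right by 3), then delete the first character.
"vdactyl" → "tylvdac" → "ylvdac".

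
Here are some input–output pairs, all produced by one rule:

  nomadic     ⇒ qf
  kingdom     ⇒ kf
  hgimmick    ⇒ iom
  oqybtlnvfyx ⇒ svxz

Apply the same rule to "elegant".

Looking at the pairs, the operation is to keep one character in every 3, starting at position 2 (positions 2nd, 5th, 8th, ...), then shift every letter 2 places forward in the alphabet (wrapping around).
For "elegant", step one produces "la"; step two turns that into "nc".

nc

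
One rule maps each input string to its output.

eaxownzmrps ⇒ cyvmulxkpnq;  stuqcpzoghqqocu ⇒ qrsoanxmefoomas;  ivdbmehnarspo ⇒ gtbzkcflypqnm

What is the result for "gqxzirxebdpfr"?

The rule is to shift every letter 2 places backward in the alphabet (wrapping around).
On "gqxzirxebdpfr" that produces "eovxgpvczbndp".

eovxgpvczbndp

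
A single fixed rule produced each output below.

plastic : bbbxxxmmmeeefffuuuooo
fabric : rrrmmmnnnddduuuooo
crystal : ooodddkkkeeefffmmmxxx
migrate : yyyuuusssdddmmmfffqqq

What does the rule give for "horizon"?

What's happening: shift every letter 12 places forward in the alphabet (wrapping around), then repeat every character 3 times.
Applying that to "horizon" gives "tttaaaddduuulllaaazzz".
(Check on "fabric": → "rmnduo" → "rrrmmmnnnddduuuooo" ✓)

tttaaaddduuulllaaazzz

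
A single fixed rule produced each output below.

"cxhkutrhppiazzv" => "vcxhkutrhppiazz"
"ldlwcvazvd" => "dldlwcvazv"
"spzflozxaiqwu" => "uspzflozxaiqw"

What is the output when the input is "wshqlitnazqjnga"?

awshqlitnazqjng

The rule is to move the last character to the front.
On "wshqlitnazqjnga" that produces "awshqlitnazqjng".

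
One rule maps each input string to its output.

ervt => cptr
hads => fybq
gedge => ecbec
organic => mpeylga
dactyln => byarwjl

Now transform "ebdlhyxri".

czbjfwvpg

Each output is the input with this applied: shift every letter 2 places backward in the alphabet (wrapping around).
Applying that to "ebdlhyxri" gives "czbjfwvpg".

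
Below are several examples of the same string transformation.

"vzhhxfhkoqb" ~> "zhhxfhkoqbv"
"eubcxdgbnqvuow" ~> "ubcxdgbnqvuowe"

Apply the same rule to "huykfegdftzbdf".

uykfegdftzbdfh

The transformation: move the first character to the end.
Doing the same to "huykfegdftzbdf": "uykfegdftzbdfh".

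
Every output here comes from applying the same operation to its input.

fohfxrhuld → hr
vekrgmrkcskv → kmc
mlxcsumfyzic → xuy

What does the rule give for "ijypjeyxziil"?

The rule is to delete the last 2 characters, then keep one character in every 3, starting at position 3 (positions 3rd, 6th, 9th, ...).
Applying both steps to "ijypjeyxziil": "ijypjeyxzi", then "yez".

yez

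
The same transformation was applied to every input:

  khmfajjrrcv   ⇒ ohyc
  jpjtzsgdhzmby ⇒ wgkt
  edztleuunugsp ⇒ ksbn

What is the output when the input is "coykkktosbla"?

vrvs

Each output is the input with this applied: keep one character in every 3, starting at position 2 (positions 2nd, 5th, 8th, ...), then shift every letter 7 places forward in the alphabet (wrapping around).
Working it through for "coykkktosbla": intermediate "okol", final "vrvs".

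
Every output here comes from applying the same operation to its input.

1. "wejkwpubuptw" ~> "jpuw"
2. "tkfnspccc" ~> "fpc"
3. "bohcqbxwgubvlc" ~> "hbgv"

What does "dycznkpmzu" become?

The rule is to keep one character in every 3, starting at position 3 (positions 3rd, 6th, 9th, ...).
Applying that to "dycznkpmzu" gives "ckz".

ckz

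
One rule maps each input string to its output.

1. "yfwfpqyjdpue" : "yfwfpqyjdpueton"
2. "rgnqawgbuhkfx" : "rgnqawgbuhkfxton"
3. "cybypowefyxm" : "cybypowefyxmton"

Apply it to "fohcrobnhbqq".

The rule is to append "ton".
On "fohcrobnhbqq" that produces "fohcrobnhbqqton".

fohcrobnhbqqton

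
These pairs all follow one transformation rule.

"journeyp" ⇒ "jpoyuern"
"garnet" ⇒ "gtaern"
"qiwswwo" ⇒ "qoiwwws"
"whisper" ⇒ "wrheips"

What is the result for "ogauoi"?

Looking at the pairs, the operation is to take characters alternately from the front and the back (1st, last, 2nd, 2nd-last, ...).
For "ogauoi" the result is "oigoau".

oigoau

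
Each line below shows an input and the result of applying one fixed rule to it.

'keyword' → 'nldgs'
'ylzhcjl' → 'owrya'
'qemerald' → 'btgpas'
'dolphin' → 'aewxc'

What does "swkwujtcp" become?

What's happening: shift every letter 11 places backward in the alphabet (wrapping around), then delete the first 2 characters.
Doing the same to "swkwujtcp": "zljyire".

zljyire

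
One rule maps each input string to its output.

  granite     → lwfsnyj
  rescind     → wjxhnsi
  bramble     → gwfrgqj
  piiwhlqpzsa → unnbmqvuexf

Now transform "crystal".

The rule is to shift every letter 5 places forward in the alphabet (wrapping around).
"crystal" → "hwdxyfq".

hwdxyfq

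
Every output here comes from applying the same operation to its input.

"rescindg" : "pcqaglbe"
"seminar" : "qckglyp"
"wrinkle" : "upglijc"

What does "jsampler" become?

The rule is to shift every letter 2 places backward in the alphabet (wrapping around).
"jsampler" → "hqyknjcp".

hqyknjcp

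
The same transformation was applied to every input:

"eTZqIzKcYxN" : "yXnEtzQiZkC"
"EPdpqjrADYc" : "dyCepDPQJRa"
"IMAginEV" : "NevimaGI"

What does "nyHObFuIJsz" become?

Rule — move the last 3 characters to the front (rotate right by 3), then flip the case of every letter.
Applying that to "nyHObFuIJsz" gives "jSZNYhoBfUi".

jSZNYhoBfUi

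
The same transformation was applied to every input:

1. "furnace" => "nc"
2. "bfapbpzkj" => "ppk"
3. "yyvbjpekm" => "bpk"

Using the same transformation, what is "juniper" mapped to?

The pattern: delete the first 2 characters, then keep every other character starting from the second (positions 2nd, 4th, 6th, ...).
Doing the same to "juniper": "ie".

ie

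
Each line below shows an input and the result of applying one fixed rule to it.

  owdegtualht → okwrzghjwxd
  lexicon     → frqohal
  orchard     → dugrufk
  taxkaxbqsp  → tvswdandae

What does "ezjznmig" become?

Each output is the input with this applied: move the last 3 characters to the front (rotate right by 3), then shift every letter 3 places forward in the alphabet (wrapping around).
"ezjznmig" → "migezjzn" → "pljhcmcq".

pljhcmcq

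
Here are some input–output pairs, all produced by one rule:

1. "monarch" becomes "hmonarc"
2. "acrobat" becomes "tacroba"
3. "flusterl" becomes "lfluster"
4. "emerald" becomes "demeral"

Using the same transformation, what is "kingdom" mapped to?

The transformation: move the last character to the front.
Doing the same to "kingdom": "mkingdo".

mkingdo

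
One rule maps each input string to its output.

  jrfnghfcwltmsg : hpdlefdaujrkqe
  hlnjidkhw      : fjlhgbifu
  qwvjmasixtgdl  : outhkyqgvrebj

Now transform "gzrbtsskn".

expzrqqil

Rule — shift every letter 2 places backward in the alphabet (wrapping around).
"gzrbtsskn" → "expzrqqil".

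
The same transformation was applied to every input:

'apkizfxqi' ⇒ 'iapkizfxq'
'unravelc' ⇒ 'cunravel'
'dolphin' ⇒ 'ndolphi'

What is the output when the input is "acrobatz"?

The transformation: move the last character to the front.
"acrobatz" → "zacrobat".

zacrobat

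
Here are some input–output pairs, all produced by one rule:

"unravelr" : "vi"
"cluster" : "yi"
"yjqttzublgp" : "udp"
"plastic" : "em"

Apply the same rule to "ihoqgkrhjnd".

son

Rule — keep one character in every 3, starting at position 3 (positions 3rd, 6th, 9th, ...), then shift every letter 4 places forward in the alphabet (wrapping around).
For "ihoqgkrhjnd", step one produces "okj"; step two turns that into "son".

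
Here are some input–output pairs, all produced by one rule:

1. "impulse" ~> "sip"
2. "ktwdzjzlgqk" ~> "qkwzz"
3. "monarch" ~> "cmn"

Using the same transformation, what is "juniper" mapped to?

Each output is the input with this applied: move the last 3 characters to the front (rotate right by 3), then keep every other character starting from the second (positions 2nd, 4th, 6th, ...).
"juniper" → "perjuni" → "ejn".

ejn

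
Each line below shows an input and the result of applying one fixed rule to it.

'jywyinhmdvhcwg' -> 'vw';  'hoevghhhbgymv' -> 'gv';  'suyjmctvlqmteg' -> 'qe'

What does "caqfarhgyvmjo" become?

vo

What's happening: keep one character in every 3, starting at position 1 (positions 1st, 4th, 7th, ...), then delete the first 3 characters.
Starting from "caqfarhgyvmjo": after the first operation, "cfhvo"; after the second, "vo".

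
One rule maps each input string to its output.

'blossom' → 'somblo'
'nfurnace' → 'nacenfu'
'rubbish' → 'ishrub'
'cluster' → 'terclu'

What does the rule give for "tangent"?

enttan

Looking at the pairs, the operation is to move the first 3 characters to the end (rotate left by 3), then delete the first character.
For "tangent", step one produces "genttan"; step two turns that into "enttan".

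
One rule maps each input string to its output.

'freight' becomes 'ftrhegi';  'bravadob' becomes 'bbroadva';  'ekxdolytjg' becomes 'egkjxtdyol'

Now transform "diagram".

Each output is the input with this applied: take characters alternately from the front and the back (1st, last, 2nd, 2nd-last, ...).
So "diagram" becomes "dmiaarg".

dmiaarg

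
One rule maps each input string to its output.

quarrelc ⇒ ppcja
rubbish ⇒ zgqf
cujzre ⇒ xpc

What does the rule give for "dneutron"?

srpml

Each output is the input with this applied: shift every letter 2 places backward in the alphabet (wrapping around), then delete the first 3 characters.
Applying both steps to "dneutron": "blcsrpml", then "srpml".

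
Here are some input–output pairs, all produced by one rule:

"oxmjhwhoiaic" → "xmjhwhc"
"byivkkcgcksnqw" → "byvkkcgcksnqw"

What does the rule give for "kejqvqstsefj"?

kjqvqstsfj

What's happening: remove every vowel.
Applying that to "kejqvqstsefj" gives "kjqvqstsfj".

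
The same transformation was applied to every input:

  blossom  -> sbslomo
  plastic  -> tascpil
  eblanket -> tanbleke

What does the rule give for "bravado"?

In each case the input is transformed by: sort the characters into reverse alphabetical order, then take characters alternately from the front and the back (1st, last, 2nd, 2nd-last, ...).
Working it through for "bravado": intermediate "vrodbaa", final "varaobd".

varaobd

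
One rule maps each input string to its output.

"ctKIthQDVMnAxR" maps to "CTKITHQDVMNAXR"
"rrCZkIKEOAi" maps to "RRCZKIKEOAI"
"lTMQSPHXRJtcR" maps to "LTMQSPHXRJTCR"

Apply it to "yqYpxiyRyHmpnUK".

YQYPXIYRYHMPNUK

Looking at the pairs, the operation is to convert every letter to uppercase.
On "yqYpxiyRyHmpnUK" that produces "YQYPXIYRYHMPNUK".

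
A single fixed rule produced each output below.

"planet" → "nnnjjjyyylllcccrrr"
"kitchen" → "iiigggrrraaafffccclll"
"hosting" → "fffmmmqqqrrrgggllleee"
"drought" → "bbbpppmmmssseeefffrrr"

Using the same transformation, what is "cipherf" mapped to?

aaagggnnnfffcccpppddd

Looking at the pairs, the operation is to repeat every character 3 times, then shift every letter 2 places backward in the alphabet (wrapping around).
Applying that to "cipherf" gives "aaagggnnnfffcccpppddd".
(Check on "hosting": → "hhhooossstttiiinnnggg" → "fffmmmqqqrrrgggllleee" ✓)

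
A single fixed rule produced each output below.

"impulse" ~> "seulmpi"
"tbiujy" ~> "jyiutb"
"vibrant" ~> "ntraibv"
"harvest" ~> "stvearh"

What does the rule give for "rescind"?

In each case the input is transformed by: reverse the string, then swap each adjacent pair of characters (1↔2, 3↔4, ...).
Doing the same to "rescind": "ndciesr".

ndciesr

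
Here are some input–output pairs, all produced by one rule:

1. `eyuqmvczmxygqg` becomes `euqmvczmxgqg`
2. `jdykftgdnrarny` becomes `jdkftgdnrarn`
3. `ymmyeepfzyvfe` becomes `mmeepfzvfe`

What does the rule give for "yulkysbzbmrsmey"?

ulksbzbmrsme

Looking at the pairs, the operation is to remove every "y".
Doing the same to "yulkysbzbmrsmey": "ulksbzbmrsme".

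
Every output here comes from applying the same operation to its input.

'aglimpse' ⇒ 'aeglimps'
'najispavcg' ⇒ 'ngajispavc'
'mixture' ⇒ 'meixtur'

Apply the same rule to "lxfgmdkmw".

Looking at the pairs, the operation is to swap the first and last characters, then move the last character to the front.
Applying both steps to "lxfgmdkmw": "wxfgmdkml", then "lwxfgmdkm".
(Check on "mixture": → "eixturm" → "meixtur" ✓)

lwxfgmdkm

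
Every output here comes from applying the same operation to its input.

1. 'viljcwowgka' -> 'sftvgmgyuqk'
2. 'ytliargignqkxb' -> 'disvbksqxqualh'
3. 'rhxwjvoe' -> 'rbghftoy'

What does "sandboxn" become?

Looking at the pairs, the operation is to shift every letter 10 places forward in the alphabet (wrapping around), then swap each adjacent pair of characters (1↔2, 3↔4, ...).
Working it through for "sandboxn": intermediate "ckxnlyhx", final "kcnxylxh".

kcnxylxh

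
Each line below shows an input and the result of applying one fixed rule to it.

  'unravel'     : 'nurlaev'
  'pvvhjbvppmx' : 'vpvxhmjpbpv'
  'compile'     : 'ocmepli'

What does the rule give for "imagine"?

miaegni

Rule — move the first character to the end, then take characters alternately from the front and the back (1st, last, 2nd, 2nd-last, ...).
"imagine" → "maginei" → "miaegni".
(Check on "compile": → "ompilec" → "ocmepli" ✓)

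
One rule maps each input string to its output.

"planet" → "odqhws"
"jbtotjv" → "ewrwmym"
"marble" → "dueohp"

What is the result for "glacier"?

odflhuj

Looking at the pairs, the operation is to shift every letter 3 places forward in the alphabet (wrapping around), then move the first character to the end.
Working it through for "glacier": intermediate "jodflhu", final "odflhuj".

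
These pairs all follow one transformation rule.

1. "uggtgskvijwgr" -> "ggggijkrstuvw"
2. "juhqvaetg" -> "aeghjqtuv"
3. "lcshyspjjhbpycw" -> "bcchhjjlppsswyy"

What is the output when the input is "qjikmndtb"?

bdijkmnqt

In each case the input is transformed by: sort the characters into alphabetical order.
So "qjikmndtb" becomes "bdijkmnqt".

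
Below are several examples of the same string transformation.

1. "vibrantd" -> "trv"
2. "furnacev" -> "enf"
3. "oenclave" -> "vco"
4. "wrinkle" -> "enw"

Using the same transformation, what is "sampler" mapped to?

rps

Looking at the pairs, the operation is to keep one character in every 3, starting at position 1 (positions 1st, 4th, 7th, ...), then reverse the string.
For "sampler", step one produces "spr"; step two turns that into "rps".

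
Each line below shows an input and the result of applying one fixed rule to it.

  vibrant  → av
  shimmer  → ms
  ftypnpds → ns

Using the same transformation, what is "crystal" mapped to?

Rule — move the first 2 characters to the end (rotate left by 2), then keep one character in every 3, starting at position 3 (positions 3rd, 6th, 9th, ...).
"crystal" → "tc".

tc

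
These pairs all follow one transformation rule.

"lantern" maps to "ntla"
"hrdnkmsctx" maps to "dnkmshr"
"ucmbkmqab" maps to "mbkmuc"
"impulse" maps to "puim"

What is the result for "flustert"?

What's happening: delete the last 3 characters, then move the first 2 characters to the end (rotate left by 2).
"flustert" → "flust" → "ustfl".

ustfl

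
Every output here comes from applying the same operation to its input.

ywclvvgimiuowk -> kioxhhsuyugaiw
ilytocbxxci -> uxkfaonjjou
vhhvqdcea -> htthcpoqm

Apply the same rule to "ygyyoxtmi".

kskkajfyu

Rule — shift every letter 12 places forward in the alphabet (wrapping around).
"ygyyoxtmi" → "kskkajfyu".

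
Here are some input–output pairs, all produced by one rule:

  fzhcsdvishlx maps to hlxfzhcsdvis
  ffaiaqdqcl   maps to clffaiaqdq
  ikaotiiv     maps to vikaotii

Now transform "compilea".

What's happening: swap the front and back halves of the string, then move the first 3 characters to the end (rotate left by 3).
Working it through for "compilea": intermediate "ileacomp", final "acompile".

acompile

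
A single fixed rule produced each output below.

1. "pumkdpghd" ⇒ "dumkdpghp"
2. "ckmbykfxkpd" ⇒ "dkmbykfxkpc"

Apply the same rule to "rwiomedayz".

Looking at the pairs, the operation is to swap the first and last characters.
So "rwiomedayz" becomes "zwiomedayr".

zwiomedayr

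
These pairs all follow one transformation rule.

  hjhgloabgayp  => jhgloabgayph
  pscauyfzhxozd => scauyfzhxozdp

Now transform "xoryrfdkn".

Each output is the input with this applied: move the first character to the end.
For "xoryrfdkn" the result is "oryrfdknx".

oryrfdknx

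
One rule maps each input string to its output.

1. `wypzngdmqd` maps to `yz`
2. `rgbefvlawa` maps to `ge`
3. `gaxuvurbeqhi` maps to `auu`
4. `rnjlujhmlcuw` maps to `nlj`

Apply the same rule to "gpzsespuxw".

ps

Looking at the pairs, the operation is to keep every other character starting from the second (positions 2nd, 4th, 6th, ...), then delete the last 3 characters.
Applying both steps to "gpzsespuxw": "pssuw", then "ps".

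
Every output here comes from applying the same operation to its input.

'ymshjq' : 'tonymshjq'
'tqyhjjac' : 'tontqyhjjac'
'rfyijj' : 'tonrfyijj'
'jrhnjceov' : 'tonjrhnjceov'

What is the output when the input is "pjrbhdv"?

tonpjrbhdv

The rule is to prepend "ton".
Applying that to "pjrbhdv" gives "tonpjrbhdv".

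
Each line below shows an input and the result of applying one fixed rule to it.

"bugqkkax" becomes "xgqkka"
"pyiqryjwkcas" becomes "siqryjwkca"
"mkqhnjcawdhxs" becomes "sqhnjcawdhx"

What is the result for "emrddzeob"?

brddzeo

The rule is to delete the first 2 characters, then move the last character to the front.
On "emrddzeob" that produces "brddzeo".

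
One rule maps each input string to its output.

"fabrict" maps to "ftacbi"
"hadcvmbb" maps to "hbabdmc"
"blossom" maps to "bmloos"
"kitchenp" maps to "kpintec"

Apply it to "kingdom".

kmiond

Each output is the input with this applied: take characters alternately from the front and the back (1st, last, 2nd, 2nd-last, ...), then delete the last character.
Working it through for "kingdom": intermediate "kmiondg", final "kmiond".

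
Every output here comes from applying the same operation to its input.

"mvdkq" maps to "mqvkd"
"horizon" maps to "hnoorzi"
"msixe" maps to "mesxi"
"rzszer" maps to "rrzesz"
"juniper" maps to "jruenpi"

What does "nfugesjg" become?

ngfjusge

Rule — take characters alternately from the front and the back (1st, last, 2nd, 2nd-last, ...).
On "nfugesjg" that produces "ngfjusge".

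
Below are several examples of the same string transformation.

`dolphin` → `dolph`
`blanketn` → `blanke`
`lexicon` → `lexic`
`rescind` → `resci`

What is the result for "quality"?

Rule — delete the last 2 characters.
Applying that to "quality" gives "quali".

quali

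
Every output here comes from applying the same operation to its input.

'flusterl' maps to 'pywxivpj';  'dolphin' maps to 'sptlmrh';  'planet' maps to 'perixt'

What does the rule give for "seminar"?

iqmrevw

Each output is the input with this applied: move the first character to the end, then shift every letter 4 places forward in the alphabet (wrapping around).
"seminar" → "eminars" → "iqmrevw".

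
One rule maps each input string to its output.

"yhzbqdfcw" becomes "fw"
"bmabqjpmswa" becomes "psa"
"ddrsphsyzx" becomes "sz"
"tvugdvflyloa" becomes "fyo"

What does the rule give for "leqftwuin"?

In each case the input is transformed by: keep every other character starting from the first (positions 1st, 3rd, 5th, ...), then delete the first 3 characters.
Starting from "leqftwuin": after the first operation, "lqtun"; after the second, "un".
(Check on "tvugdvflyloa": → "tudfyo" → "fyo" ✓)

un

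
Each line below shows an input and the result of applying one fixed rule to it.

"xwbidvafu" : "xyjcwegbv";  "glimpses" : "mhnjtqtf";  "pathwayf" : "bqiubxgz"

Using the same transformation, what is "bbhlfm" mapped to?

In each case the input is transformed by: shift every letter 1 place forward in the alphabet (wrapping around), then swap each adjacent pair of characters (1↔2, 3↔4, ...).
"bbhlfm" → "ccimgn" → "ccming".

ccming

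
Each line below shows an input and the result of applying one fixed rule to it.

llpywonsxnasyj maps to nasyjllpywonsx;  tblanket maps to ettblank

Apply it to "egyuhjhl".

Each output is the input with this applied: swap the front and back halves of the string, then move the first 2 characters to the end (rotate left by 2).
On "egyuhjhl": the first step gives "hjhlegyu", and the second then gives "hlegyuhj".

hlegyuhj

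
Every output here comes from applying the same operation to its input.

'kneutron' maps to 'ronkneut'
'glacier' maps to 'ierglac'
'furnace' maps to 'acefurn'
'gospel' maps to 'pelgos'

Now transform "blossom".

somblos

The pattern: move the last 3 characters to the front (rotate right by 3).
So "blossom" becomes "somblos".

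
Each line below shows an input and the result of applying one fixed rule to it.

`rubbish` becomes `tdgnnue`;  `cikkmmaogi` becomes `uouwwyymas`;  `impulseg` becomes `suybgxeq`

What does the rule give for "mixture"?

qyujfgd

What's happening: shift every letter 12 places forward in the alphabet (wrapping around), then move the last character to the front.
"mixture" → "yujfgdq" → "qyujfgd".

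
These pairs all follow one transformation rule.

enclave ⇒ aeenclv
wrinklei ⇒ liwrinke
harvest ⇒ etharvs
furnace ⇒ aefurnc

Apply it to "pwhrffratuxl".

ulpwhrffratx

Looking at the pairs, the operation is to move the last 2 characters to the front (rotate right by 2), then swap the first and last characters.
"pwhrffratuxl" → "xlpwhrffratu" → "ulpwhrffratx".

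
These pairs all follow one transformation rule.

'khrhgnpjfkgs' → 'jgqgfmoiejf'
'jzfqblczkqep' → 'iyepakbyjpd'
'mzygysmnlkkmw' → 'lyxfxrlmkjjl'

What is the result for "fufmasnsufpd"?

etelzrmrteo

In each case the input is transformed by: delete the last character, then shift every letter 1 place backward in the alphabet (wrapping around).
Applying that to "fufmasnsufpd" gives "etelzrmrteo".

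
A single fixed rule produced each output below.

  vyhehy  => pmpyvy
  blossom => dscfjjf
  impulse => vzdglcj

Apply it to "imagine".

vzdrxze

What's happening: move the last character to the front, then shift every letter 9 places backward in the alphabet (wrapping around).
On "imagine" that produces "vzdrxze".
(Check on "vyhehy": → "yvyheh" → "pmpyvy" ✓)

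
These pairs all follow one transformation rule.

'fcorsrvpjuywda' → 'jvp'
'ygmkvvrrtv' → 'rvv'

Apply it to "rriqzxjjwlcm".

Each output is the input with this applied: take characters alternately from the front and the back (1st, last, 2nd, 2nd-last, ...), then keep only the last 3 characters.
Starting from "rriqzxjjwlcm": after the first operation, "rmrcilqwzjxj"; after the second, "jxj".
(Check on "ygmkvvrrtv": → "yvgtmrkrvv" → "rvv" ✓)

jxj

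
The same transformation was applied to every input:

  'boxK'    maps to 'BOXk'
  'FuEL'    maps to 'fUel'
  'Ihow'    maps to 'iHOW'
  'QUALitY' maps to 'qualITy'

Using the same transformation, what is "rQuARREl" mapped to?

RqUarreL

What's happening: flip the case of every letter.
Applying that to "rQuARREl" gives "RqUarreL".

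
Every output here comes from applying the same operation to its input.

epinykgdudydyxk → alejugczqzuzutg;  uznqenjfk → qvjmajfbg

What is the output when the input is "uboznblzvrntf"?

qxkvjxhvrnjpb

The rule is to shift every letter 4 places backward in the alphabet (wrapping around).
On "uboznblzvrntf" that produces "qxkvjxhvrnjpb".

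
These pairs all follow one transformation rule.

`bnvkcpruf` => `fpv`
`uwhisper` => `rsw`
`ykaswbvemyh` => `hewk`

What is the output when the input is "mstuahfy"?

Rule — reverse the string, then keep one character in every 3, starting at position 1 (positions 1st, 4th, 7th, ...).
Working it through for "mstuahfy": intermediate "yfhautsm", final "yas".

yas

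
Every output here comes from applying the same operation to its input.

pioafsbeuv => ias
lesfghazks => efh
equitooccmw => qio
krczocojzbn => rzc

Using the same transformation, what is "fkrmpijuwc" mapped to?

Each output is the input with this applied: keep every other character starting from the second (positions 2nd, 4th, 6th, ...), then keep only the first 3 characters.
For "fkrmpijuwc", step one produces "kmiuc"; step two turns that into "kmi".

kmi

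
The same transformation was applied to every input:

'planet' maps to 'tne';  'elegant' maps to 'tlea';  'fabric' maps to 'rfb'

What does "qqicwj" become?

wqi

Looking at the pairs, the operation is to sort the characters into reverse alphabetical order, then keep every other character starting from the first (positions 1st, 3rd, 5th, ...).
Applying both steps to "qqicwj": "wqqjic", then "wqi".
(Check on "fabric": → "rifcba" → "rfb" ✓)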